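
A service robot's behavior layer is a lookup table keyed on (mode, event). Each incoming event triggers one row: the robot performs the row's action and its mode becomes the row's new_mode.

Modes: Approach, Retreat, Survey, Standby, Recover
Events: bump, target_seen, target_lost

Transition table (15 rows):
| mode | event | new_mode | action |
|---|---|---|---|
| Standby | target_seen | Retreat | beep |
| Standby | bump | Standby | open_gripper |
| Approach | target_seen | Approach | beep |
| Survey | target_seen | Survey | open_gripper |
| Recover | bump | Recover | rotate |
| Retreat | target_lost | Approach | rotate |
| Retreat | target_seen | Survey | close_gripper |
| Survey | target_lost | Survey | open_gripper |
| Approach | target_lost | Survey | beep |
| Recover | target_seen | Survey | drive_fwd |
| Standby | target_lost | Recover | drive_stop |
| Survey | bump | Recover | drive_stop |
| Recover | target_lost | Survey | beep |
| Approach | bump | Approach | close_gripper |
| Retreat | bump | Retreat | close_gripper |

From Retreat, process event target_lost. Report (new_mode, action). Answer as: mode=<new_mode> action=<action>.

mode=Approach action=rotate

current mode = Retreat; filter table to that mode:
  (Retreat, target_lost) → (Approach, rotate)  ← event matches
  (Retreat, target_seen) → (Survey, close_gripper)
  (Retreat, bump) → (Retreat, close_gripper)
event = target_lost selects (Approach, rotate)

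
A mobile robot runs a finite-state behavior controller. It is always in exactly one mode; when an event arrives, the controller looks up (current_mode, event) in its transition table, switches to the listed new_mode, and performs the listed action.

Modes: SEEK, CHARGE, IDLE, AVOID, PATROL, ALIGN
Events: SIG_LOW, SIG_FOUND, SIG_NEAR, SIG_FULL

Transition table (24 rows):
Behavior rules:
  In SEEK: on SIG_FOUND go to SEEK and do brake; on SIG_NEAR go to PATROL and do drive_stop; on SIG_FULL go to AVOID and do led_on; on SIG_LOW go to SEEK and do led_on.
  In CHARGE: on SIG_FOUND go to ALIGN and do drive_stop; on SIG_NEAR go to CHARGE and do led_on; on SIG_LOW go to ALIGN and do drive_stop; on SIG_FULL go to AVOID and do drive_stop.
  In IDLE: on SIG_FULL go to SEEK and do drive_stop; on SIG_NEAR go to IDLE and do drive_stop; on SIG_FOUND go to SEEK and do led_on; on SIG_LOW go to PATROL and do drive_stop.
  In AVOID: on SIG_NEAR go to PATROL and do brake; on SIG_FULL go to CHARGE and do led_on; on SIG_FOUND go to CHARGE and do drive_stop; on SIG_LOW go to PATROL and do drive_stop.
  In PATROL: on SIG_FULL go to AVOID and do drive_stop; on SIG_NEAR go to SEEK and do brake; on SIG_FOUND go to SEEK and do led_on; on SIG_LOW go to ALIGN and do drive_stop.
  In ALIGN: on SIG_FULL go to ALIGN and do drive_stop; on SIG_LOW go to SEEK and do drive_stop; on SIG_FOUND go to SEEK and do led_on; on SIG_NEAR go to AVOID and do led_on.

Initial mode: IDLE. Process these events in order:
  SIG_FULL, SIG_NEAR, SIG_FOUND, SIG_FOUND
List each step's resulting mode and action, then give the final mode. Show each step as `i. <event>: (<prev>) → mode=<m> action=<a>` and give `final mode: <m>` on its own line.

1. SIG_FULL: (IDLE) → mode=SEEK action=drive_stop
2. SIG_NEAR: (SEEK) → mode=PATROL action=drive_stop
3. SIG_FOUND: (PATROL) → mode=SEEK action=led_on
4. SIG_FOUND: (SEEK) → mode=SEEK action=brake

final mode: SEEK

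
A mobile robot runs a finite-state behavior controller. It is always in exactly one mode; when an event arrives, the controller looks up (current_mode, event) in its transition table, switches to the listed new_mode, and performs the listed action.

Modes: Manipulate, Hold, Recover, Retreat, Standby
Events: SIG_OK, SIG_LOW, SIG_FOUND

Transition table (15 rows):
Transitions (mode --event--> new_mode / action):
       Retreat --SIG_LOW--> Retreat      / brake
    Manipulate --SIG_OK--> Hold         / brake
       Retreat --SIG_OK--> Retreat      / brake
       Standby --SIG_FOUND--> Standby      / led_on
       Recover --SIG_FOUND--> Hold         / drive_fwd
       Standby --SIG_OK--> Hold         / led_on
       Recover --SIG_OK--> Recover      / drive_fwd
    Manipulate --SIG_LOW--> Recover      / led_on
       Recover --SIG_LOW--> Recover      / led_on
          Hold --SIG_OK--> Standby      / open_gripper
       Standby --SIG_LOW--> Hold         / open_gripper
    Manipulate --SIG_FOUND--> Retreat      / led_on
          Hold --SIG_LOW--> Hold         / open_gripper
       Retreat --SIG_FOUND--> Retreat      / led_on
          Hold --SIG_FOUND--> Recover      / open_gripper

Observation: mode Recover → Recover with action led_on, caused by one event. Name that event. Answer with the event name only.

try SIG_OK: (Recover, SIG_OK) → (Recover, drive_fwd)
try SIG_LOW: (Recover, SIG_LOW) → (Recover, led_on)  ← matches
try SIG_FOUND: (Recover, SIG_FOUND) → (Hold, drive_fwd)

SIG_LOW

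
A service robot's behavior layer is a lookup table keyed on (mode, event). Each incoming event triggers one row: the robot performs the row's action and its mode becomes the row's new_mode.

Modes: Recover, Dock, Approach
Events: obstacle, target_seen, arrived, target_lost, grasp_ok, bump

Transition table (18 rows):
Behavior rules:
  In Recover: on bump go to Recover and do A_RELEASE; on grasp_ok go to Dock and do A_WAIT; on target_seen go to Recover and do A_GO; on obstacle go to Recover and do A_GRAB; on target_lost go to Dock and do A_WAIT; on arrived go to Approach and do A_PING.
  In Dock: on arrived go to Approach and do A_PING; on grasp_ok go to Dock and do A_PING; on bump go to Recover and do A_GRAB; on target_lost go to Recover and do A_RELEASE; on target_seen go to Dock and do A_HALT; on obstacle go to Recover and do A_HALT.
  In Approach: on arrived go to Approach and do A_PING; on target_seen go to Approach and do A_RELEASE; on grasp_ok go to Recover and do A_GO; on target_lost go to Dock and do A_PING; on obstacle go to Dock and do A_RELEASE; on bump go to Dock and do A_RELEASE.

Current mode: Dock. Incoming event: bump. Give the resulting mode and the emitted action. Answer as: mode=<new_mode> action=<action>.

mode=Recover action=A_GRAB

current mode = Dock; filter table to that mode:
  (Dock, arrived) → (Approach, A_PING)
  (Dock, grasp_ok) → (Dock, A_PING)
  (Dock, bump) → (Recover, A_GRAB)  ← event matches
  (Dock, target_lost) → (Recover, A_RELEASE)
  (Dock, target_seen) → (Dock, A_HALT)
  (Dock, obstacle) → (Recover, A_HALT)
event = bump selects (Recover, A_GRAB)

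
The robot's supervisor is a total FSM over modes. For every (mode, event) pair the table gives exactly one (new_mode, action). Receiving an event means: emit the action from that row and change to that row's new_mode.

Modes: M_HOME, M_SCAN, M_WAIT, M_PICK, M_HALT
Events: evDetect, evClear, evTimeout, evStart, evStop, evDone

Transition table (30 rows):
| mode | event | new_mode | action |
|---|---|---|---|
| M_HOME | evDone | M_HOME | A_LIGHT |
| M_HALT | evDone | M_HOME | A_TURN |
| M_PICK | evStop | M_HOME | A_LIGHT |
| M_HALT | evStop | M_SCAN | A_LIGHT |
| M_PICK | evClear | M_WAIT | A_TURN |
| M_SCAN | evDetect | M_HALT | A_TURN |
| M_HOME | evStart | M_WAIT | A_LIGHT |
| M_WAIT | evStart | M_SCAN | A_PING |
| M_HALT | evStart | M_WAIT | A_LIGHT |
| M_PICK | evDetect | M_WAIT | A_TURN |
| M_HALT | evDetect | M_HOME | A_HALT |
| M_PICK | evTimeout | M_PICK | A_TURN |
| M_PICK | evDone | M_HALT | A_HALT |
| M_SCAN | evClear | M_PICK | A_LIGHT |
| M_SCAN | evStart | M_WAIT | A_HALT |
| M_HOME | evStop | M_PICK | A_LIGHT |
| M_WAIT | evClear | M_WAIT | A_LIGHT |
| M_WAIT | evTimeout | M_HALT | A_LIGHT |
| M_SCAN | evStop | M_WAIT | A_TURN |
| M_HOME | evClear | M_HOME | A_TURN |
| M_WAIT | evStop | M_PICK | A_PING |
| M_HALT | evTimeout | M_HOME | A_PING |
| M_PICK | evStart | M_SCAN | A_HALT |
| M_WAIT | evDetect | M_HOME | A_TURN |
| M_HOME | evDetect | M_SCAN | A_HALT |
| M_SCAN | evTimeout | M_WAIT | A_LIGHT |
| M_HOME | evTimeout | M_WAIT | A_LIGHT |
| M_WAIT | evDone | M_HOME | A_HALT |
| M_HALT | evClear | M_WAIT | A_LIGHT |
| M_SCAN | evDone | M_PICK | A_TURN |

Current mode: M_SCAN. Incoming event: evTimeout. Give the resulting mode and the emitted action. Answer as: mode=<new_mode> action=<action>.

mode=M_WAIT action=A_LIGHT

current mode = M_SCAN; filter table to that mode:
  (M_SCAN, evDetect) → (M_HALT, A_TURN)
  (M_SCAN, evClear) → (M_PICK, A_LIGHT)
  (M_SCAN, evStart) → (M_WAIT, A_HALT)
  (M_SCAN, evStop) → (M_WAIT, A_TURN)
  (M_SCAN, evTimeout) → (M_WAIT, A_LIGHT)  ← event matches
  (M_SCAN, evDone) → (M_PICK, A_TURN)
event = evTimeout selects (M_WAIT, A_LIGHT)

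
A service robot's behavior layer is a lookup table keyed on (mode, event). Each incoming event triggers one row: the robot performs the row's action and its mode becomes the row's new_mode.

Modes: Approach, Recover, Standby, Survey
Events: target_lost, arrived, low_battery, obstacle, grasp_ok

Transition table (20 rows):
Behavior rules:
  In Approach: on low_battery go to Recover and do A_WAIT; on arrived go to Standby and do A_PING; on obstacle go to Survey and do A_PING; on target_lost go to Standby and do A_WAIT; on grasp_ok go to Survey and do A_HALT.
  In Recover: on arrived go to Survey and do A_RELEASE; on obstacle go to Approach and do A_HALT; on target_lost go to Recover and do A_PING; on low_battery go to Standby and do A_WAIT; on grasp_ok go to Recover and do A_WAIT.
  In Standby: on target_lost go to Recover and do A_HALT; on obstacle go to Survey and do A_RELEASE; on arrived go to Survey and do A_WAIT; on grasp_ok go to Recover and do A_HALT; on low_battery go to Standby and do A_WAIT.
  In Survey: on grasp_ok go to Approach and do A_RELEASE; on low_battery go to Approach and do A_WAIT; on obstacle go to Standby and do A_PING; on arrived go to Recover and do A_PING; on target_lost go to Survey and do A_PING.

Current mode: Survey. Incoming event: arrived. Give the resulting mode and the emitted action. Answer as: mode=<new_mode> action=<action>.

mode=Recover action=A_PING

current mode = Survey; filter table to that mode:
  (Survey, grasp_ok) → (Approach, A_RELEASE)
  (Survey, low_battery) → (Approach, A_WAIT)
  (Survey, obstacle) → (Standby, A_PING)
  (Survey, arrived) → (Recover, A_PING)  ← event matches
  (Survey, target_lost) → (Survey, A_PING)
event = arrived selects (Recover, A_PING)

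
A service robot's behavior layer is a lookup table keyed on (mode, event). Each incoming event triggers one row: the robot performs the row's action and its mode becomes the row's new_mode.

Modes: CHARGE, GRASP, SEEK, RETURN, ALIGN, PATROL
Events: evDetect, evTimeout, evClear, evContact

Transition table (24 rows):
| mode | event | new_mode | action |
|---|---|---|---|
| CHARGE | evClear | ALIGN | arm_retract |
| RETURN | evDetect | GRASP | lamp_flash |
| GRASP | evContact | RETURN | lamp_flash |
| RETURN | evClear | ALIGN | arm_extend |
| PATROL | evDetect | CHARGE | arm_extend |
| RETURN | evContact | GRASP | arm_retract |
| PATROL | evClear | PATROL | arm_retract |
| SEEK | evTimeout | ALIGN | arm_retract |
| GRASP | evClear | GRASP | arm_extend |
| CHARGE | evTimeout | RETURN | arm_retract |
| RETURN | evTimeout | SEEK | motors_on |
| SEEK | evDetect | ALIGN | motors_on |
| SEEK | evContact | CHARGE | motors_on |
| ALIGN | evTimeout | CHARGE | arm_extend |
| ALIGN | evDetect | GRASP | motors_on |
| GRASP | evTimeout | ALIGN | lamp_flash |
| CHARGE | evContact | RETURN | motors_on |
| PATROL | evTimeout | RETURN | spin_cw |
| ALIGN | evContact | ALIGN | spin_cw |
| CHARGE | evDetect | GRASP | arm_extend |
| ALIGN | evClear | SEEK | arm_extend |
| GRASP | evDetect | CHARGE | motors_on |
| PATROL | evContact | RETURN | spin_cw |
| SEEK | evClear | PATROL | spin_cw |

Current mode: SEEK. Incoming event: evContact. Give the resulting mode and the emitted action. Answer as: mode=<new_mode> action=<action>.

mode=CHARGE action=motors_on

current mode = SEEK; filter table to that mode:
  (SEEK, evTimeout) → (ALIGN, arm_retract)
  (SEEK, evDetect) → (ALIGN, motors_on)
  (SEEK, evContact) → (CHARGE, motors_on)  ← event matches
  (SEEK, evClear) → (PATROL, spin_cw)
event = evContact selects (CHARGE, motors_on)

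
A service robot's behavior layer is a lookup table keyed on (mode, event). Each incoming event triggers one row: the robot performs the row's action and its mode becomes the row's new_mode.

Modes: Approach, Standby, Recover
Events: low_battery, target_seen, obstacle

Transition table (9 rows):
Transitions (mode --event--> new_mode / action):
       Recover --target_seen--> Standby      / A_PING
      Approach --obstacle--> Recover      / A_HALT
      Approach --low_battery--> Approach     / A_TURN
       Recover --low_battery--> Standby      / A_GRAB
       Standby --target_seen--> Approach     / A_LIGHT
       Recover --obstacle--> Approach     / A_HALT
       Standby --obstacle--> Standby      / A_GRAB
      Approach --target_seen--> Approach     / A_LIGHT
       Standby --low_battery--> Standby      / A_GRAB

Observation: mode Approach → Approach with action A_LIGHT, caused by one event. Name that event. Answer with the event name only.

try low_battery: (Approach, low_battery) → (Approach, A_TURN)
try target_seen: (Approach, target_seen) → (Approach, A_LIGHT)  ← matches
try obstacle: (Approach, obstacle) → (Recover, A_HALT)

target_seen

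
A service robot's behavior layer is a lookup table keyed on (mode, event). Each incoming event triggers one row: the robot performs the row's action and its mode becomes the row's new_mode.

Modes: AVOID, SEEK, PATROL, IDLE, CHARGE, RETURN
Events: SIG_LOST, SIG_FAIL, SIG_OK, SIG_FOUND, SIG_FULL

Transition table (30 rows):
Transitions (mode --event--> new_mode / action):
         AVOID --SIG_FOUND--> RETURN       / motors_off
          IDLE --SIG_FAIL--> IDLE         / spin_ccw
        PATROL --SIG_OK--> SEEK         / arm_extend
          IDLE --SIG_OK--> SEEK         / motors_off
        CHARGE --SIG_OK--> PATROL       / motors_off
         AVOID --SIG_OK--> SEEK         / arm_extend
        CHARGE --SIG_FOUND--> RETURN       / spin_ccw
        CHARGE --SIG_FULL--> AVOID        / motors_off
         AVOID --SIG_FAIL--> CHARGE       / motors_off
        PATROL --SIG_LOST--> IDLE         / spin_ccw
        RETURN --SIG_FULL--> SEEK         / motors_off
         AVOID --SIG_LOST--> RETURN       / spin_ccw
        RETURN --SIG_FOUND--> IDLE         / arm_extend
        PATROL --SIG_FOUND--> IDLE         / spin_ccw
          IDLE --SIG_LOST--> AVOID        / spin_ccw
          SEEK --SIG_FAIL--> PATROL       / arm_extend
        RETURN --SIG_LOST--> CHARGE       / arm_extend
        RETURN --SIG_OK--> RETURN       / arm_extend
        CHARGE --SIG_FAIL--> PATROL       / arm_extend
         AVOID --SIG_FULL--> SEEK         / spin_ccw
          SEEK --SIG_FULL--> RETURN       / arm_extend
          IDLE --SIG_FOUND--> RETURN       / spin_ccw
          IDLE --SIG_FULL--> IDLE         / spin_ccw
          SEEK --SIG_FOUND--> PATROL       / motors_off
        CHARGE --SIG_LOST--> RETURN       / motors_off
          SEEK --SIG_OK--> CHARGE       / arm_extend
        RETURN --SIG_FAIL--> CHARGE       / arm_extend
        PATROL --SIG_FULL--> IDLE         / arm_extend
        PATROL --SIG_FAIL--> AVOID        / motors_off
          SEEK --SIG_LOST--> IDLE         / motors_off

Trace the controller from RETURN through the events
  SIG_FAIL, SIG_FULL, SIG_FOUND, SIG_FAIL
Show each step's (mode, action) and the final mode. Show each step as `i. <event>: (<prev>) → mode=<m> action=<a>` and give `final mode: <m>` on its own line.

1. SIG_FAIL: (RETURN) → mode=CHARGE action=arm_extend
2. SIG_FULL: (CHARGE) → mode=AVOID action=motors_off
3. SIG_FOUND: (AVOID) → mode=RETURN action=motors_off
4. SIG_FAIL: (RETURN) → mode=CHARGE action=arm_extend

final mode: CHARGE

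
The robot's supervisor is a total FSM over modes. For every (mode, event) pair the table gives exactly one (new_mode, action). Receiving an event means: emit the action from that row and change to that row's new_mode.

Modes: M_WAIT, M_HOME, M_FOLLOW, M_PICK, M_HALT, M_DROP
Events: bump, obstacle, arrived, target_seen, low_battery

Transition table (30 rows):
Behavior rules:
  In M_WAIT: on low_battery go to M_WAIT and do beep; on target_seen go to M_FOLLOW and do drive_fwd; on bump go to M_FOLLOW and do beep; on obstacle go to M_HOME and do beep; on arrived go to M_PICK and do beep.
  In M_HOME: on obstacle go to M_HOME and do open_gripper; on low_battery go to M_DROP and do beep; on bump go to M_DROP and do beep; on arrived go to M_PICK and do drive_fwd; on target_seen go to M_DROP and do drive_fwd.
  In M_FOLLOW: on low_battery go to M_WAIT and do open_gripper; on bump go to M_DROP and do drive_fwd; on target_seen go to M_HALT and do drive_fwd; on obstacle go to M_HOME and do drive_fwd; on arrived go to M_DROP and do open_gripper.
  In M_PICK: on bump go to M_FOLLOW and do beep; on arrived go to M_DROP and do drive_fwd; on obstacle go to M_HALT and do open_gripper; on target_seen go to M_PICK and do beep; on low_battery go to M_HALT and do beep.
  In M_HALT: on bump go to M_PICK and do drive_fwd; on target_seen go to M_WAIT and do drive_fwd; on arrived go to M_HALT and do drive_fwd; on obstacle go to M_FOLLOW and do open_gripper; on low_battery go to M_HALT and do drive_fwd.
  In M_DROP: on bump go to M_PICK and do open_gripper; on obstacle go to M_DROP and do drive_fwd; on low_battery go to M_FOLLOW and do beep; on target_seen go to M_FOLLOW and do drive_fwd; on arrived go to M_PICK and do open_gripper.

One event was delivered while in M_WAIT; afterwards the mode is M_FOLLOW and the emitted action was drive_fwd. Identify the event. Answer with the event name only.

target_seen

try bump: (M_WAIT, bump) → (M_FOLLOW, beep)
try obstacle: (M_WAIT, obstacle) → (M_HOME, beep)
try arrived: (M_WAIT, arrived) → (M_PICK, beep)
try target_seen: (M_WAIT, target_seen) → (M_FOLLOW, drive_fwd)  ← matches
try low_battery: (M_WAIT, low_battery) → (M_WAIT, beep)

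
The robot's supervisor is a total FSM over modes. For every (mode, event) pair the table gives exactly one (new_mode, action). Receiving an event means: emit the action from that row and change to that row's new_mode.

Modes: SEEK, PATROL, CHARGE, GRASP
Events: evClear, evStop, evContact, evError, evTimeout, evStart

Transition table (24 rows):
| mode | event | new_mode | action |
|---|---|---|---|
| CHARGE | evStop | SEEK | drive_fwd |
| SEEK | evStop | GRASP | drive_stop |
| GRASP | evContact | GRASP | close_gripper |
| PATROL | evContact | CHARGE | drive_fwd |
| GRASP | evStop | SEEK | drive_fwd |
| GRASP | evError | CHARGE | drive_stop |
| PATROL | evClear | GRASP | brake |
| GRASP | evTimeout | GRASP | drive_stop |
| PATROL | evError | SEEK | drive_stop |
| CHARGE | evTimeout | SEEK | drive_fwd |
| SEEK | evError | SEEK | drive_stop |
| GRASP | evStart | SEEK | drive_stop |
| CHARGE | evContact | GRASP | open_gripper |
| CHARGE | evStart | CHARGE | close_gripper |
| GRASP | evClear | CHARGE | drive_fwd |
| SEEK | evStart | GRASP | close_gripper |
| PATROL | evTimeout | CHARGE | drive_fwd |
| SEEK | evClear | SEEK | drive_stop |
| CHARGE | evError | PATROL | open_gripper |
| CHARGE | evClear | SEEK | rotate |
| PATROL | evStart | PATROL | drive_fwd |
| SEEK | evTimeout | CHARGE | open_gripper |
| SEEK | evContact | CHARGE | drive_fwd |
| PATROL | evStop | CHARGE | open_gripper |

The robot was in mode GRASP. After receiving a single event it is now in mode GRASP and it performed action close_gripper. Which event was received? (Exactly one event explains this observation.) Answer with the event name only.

try evClear: (GRASP, evClear) → (CHARGE, drive_fwd)
try evStop: (GRASP, evStop) → (SEEK, drive_fwd)
try evContact: (GRASP, evContact) → (GRASP, close_gripper)  ← matches
try evError: (GRASP, evError) → (CHARGE, drive_stop)
try evTimeout: (GRASP, evTimeout) → (GRASP, drive_stop)
try evStart: (GRASP, evStart) → (SEEK, drive_stop)

evContact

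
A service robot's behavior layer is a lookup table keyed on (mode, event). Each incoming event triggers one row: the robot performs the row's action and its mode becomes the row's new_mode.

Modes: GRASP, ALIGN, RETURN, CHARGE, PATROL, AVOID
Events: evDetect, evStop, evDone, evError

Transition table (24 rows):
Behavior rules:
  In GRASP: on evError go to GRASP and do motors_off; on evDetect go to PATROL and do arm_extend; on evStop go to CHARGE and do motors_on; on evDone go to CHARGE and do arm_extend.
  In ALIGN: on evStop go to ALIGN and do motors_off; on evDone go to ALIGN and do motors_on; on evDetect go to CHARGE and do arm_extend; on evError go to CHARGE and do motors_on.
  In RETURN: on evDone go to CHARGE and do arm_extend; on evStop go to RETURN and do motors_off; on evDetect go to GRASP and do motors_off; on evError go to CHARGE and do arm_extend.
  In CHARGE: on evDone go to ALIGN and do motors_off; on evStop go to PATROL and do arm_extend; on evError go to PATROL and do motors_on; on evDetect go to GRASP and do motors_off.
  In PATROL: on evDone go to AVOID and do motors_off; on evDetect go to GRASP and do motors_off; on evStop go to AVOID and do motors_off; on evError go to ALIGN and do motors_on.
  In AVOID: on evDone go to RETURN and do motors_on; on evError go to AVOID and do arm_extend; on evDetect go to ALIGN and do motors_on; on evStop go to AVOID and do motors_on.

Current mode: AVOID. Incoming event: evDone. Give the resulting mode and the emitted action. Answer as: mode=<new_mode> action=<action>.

current mode = AVOID; filter table to that mode:
  (AVOID, evDone) → (RETURN, motors_on)  ← event matches
  (AVOID, evError) → (AVOID, arm_extend)
  (AVOID, evDetect) → (ALIGN, motors_on)
  (AVOID, evStop) → (AVOID, motors_on)
event = evDone selects (RETURN, motors_on)

mode=RETURN action=motors_on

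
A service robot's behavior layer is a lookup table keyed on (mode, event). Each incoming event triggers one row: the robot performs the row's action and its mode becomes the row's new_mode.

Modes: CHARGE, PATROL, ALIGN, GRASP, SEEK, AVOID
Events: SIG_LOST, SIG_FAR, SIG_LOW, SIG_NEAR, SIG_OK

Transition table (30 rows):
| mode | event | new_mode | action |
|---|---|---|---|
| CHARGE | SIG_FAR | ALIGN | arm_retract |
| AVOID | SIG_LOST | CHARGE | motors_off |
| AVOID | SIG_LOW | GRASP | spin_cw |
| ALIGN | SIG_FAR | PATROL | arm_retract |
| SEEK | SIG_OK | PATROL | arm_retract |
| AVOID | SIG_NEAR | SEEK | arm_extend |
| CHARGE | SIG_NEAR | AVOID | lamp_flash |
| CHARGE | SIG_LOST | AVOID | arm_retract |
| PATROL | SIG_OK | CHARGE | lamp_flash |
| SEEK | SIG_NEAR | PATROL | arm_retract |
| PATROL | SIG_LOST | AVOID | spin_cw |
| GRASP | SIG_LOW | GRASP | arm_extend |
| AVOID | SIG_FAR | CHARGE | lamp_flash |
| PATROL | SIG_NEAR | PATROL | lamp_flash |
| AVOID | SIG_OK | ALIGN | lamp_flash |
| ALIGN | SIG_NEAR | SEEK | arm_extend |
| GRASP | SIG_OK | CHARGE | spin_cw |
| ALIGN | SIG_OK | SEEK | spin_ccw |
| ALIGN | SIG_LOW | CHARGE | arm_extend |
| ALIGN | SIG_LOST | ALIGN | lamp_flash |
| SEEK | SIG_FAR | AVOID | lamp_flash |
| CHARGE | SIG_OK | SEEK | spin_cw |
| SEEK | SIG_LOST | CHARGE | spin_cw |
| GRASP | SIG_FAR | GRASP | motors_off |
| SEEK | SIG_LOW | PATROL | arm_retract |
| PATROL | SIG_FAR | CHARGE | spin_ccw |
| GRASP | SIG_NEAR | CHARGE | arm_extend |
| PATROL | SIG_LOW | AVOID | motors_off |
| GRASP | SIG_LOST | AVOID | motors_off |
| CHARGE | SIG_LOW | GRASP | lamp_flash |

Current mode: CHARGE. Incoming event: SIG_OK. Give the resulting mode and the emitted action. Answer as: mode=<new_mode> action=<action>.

current mode = CHARGE; filter table to that mode:
  (CHARGE, SIG_FAR) → (ALIGN, arm_retract)
  (CHARGE, SIG_NEAR) → (AVOID, lamp_flash)
  (CHARGE, SIG_LOST) → (AVOID, arm_retract)
  (CHARGE, SIG_OK) → (SEEK, spin_cw)  ← event matches
  (CHARGE, SIG_LOW) → (GRASP, lamp_flash)
event = SIG_OK selects (SEEK, spin_cw)

mode=SEEK action=spin_cw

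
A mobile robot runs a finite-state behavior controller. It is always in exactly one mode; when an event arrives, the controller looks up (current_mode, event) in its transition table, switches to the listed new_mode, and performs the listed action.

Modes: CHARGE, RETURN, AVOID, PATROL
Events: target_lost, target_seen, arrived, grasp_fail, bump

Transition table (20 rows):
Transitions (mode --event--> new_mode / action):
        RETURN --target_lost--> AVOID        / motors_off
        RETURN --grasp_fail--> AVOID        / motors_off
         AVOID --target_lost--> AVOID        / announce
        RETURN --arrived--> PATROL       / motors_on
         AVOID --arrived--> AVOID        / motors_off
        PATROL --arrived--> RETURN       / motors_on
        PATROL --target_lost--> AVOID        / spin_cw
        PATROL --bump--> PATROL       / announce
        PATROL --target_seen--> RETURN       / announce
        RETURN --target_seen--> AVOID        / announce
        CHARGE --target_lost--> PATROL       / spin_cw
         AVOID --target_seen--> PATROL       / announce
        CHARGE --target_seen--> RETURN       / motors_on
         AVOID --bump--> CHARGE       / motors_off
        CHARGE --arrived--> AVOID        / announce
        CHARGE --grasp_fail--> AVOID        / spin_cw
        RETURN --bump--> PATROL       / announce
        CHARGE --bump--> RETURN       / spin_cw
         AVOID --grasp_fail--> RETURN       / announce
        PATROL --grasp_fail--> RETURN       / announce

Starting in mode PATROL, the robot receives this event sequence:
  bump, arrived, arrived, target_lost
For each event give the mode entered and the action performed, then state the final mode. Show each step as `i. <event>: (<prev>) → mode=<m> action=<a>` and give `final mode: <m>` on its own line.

1. bump: (PATROL) → mode=PATROL action=announce
2. arrived: (PATROL) → mode=RETURN action=motors_on
3. arrived: (RETURN) → mode=PATROL action=motors_on
4. target_lost: (PATROL) → mode=AVOID action=spin_cw

final mode: AVOID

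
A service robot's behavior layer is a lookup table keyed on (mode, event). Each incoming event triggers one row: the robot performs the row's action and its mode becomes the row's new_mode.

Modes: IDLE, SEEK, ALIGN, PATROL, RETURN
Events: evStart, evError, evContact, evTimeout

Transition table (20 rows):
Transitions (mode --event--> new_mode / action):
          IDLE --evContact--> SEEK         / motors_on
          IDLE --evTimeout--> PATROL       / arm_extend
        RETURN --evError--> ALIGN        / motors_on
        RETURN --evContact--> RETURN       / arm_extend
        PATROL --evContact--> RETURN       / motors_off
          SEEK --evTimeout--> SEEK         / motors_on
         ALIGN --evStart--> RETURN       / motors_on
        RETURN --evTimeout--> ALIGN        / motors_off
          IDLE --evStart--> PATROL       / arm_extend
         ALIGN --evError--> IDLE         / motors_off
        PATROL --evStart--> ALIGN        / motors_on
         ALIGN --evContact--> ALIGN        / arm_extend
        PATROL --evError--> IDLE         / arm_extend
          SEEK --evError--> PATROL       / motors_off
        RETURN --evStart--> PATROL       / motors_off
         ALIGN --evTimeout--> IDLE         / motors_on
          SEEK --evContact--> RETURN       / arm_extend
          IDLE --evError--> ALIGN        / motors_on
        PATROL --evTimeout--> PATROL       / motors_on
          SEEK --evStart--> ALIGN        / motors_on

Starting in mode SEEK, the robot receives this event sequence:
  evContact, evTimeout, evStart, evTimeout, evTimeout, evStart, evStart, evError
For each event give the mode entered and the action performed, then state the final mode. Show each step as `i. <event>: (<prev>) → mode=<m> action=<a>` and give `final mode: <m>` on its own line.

final mode: IDLE

1. evContact: (SEEK) → mode=RETURN action=arm_extend
2. evTimeout: (RETURN) → mode=ALIGN action=motors_off
3. evStart: (ALIGN) → mode=RETURN action=motors_on
4. evTimeout: (RETURN) → mode=ALIGN action=motors_off
5. evTimeout: (ALIGN) → mode=IDLE action=motors_on
6. evStart: (IDLE) → mode=PATROL action=arm_extend
7. evStart: (PATROL) → mode=ALIGN action=motors_on
8. evError: (ALIGN) → mode=IDLE action=motors_off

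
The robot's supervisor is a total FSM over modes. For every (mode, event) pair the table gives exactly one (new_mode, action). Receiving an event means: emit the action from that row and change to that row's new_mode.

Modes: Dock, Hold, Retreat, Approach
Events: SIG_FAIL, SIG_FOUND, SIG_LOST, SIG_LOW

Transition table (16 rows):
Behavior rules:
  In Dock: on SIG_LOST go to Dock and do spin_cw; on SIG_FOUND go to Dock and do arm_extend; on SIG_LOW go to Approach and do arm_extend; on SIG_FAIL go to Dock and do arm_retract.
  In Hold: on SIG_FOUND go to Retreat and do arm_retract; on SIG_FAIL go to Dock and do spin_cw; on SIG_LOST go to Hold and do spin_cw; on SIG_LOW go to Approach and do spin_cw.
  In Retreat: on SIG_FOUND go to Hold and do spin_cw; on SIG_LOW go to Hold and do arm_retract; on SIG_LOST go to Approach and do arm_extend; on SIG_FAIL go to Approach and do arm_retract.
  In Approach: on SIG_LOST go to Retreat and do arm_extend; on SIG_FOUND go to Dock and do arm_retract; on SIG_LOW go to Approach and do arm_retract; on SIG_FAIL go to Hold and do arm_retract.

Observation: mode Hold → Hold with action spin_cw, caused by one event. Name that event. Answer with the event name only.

SIG_LOST

try SIG_FAIL: (Hold, SIG_FAIL) → (Dock, spin_cw)
try SIG_FOUND: (Hold, SIG_FOUND) → (Retreat, arm_retract)
try SIG_LOST: (Hold, SIG_LOST) → (Hold, spin_cw)  ← matches
try SIG_LOW: (Hold, SIG_LOW) → (Approach, spin_cw)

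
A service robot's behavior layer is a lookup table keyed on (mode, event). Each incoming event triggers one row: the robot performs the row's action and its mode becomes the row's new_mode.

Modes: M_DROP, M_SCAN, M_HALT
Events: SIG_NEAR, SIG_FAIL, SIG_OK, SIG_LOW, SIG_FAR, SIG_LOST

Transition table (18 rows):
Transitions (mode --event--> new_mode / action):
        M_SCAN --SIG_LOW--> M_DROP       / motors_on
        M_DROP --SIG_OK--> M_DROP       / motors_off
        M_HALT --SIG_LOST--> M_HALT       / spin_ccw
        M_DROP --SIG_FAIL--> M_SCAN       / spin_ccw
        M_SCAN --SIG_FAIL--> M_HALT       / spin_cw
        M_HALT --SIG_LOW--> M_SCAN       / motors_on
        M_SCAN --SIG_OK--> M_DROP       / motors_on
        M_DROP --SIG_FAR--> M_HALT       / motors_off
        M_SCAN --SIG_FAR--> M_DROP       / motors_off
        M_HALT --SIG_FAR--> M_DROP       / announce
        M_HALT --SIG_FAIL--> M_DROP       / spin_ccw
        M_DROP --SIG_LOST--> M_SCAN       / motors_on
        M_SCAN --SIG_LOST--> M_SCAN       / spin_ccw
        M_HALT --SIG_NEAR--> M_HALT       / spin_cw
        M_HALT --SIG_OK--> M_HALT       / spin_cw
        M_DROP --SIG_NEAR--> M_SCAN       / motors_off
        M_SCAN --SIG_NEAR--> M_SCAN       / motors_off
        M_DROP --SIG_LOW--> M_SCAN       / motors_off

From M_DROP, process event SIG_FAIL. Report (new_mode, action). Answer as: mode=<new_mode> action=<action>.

mode=M_SCAN action=spin_ccw

current mode = M_DROP; filter table to that mode:
  (M_DROP, SIG_OK) → (M_DROP, motors_off)
  (M_DROP, SIG_FAIL) → (M_SCAN, spin_ccw)  ← event matches
  (M_DROP, SIG_FAR) → (M_HALT, motors_off)
  (M_DROP, SIG_LOST) → (M_SCAN, motors_on)
  (M_DROP, SIG_NEAR) → (M_SCAN, motors_off)
  (M_DROP, SIG_LOW) → (M_SCAN, motors_off)
event = SIG_FAIL selects (M_SCAN, spin_ccw)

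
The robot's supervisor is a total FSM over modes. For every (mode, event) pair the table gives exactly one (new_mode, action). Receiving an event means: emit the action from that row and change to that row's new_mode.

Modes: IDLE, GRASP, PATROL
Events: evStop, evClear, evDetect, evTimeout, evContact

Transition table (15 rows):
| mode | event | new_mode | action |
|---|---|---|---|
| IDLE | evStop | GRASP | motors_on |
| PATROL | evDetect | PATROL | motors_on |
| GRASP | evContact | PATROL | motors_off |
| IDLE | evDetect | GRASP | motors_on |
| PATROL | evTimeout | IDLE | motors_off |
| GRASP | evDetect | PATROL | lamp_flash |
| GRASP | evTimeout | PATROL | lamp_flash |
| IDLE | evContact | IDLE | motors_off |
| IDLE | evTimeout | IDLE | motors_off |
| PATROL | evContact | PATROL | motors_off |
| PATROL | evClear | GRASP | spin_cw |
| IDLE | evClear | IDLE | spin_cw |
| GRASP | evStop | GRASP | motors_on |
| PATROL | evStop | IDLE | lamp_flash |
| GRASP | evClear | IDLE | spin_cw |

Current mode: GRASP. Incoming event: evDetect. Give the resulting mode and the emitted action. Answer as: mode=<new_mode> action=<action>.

mode=PATROL action=lamp_flash

current mode = GRASP; filter table to that mode:
  (GRASP, evContact) → (PATROL, motors_off)
  (GRASP, evDetect) → (PATROL, lamp_flash)  ← event matches
  (GRASP, evTimeout) → (PATROL, lamp_flash)
  (GRASP, evStop) → (GRASP, motors_on)
  (GRASP, evClear) → (IDLE, spin_cw)
event = evDetect selects (PATROL, lamp_flash)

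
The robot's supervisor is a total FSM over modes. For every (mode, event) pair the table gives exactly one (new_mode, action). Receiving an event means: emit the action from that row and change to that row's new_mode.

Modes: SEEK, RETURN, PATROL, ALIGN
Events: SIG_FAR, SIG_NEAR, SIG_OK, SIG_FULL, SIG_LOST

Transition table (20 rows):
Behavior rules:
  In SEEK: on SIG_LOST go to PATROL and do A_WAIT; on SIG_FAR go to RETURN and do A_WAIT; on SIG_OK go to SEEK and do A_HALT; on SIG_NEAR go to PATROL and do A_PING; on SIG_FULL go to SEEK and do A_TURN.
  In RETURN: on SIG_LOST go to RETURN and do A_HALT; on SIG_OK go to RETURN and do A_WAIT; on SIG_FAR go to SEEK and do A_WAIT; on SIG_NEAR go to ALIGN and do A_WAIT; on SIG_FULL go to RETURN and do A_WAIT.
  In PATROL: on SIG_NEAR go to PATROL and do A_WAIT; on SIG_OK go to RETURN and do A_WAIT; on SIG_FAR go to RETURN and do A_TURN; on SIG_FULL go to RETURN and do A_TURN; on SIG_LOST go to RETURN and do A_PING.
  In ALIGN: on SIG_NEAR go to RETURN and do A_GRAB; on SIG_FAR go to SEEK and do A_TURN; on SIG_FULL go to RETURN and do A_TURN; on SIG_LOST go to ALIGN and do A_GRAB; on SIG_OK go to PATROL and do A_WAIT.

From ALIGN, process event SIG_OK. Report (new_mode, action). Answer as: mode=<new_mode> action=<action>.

mode=PATROL action=A_WAIT

current mode = ALIGN; filter table to that mode:
  (ALIGN, SIG_NEAR) → (RETURN, A_GRAB)
  (ALIGN, SIG_FAR) → (SEEK, A_TURN)
  (ALIGN, SIG_FULL) → (RETURN, A_TURN)
  (ALIGN, SIG_LOST) → (ALIGN, A_GRAB)
  (ALIGN, SIG_OK) → (PATROL, A_WAIT)  ← event matches
event = SIG_OK selects (PATROL, A_WAIT)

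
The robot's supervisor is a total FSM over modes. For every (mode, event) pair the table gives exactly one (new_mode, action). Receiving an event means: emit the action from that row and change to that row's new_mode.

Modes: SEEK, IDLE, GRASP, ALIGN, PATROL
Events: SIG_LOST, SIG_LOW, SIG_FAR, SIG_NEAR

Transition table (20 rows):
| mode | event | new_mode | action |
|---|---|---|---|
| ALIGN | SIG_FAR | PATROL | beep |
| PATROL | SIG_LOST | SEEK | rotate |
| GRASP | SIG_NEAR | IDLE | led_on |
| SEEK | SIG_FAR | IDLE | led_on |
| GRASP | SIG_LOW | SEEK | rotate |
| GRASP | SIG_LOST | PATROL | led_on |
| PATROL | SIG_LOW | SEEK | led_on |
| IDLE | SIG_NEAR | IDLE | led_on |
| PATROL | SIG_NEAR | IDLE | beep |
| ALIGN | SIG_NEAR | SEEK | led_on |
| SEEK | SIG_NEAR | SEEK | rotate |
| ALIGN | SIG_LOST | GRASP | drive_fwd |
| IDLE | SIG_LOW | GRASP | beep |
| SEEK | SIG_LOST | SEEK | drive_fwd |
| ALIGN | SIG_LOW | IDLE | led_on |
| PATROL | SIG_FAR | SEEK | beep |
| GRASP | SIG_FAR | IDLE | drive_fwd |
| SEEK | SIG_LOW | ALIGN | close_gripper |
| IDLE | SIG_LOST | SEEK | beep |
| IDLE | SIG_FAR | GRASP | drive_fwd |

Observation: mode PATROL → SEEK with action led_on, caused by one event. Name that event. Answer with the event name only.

SIG_LOW

try SIG_LOST: (PATROL, SIG_LOST) → (SEEK, rotate)
try SIG_LOW: (PATROL, SIG_LOW) → (SEEK, led_on)  ← matches
try SIG_FAR: (PATROL, SIG_FAR) → (SEEK, beep)
try SIG_NEAR: (PATROL, SIG_NEAR) → (IDLE, beep)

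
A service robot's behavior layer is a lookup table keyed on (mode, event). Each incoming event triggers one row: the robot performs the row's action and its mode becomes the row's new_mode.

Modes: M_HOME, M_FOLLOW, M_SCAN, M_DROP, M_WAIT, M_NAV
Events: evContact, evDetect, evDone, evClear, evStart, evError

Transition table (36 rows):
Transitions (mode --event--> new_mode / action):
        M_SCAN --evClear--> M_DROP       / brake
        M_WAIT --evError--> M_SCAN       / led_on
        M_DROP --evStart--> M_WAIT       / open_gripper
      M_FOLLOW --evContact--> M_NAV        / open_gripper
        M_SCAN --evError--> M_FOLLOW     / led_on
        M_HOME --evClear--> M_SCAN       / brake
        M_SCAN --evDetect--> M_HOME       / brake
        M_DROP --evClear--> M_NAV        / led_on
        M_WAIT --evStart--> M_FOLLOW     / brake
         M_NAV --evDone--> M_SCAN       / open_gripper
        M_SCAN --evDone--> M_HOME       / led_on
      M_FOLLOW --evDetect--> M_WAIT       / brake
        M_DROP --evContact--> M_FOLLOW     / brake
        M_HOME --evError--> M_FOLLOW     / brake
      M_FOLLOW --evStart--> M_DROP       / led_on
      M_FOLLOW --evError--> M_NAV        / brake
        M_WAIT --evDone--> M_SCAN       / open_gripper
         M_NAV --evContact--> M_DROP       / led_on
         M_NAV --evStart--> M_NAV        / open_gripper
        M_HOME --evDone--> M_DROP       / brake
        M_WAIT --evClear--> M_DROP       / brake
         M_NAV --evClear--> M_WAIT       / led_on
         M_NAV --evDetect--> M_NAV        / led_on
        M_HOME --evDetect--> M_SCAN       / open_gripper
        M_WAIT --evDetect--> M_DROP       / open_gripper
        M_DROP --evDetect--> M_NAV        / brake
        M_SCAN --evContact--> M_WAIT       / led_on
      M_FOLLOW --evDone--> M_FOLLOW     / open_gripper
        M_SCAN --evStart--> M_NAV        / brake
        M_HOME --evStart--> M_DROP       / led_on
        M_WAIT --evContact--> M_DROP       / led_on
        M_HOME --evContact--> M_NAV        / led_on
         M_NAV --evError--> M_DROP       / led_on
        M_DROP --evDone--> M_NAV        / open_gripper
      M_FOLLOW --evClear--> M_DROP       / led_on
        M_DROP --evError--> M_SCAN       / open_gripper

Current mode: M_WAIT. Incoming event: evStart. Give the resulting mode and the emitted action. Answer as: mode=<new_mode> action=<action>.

current mode = M_WAIT; filter table to that mode:
  (M_WAIT, evError) → (M_SCAN, led_on)
  (M_WAIT, evStart) → (M_FOLLOW, brake)  ← event matches
  (M_WAIT, evDone) → (M_SCAN, open_gripper)
  (M_WAIT, evClear) → (M_DROP, brake)
  (M_WAIT, evDetect) → (M_DROP, open_gripper)
  (M_WAIT, evContact) → (M_DROP, led_on)
event = evStart selects (M_FOLLOW, brake)

mode=M_FOLLOW action=brake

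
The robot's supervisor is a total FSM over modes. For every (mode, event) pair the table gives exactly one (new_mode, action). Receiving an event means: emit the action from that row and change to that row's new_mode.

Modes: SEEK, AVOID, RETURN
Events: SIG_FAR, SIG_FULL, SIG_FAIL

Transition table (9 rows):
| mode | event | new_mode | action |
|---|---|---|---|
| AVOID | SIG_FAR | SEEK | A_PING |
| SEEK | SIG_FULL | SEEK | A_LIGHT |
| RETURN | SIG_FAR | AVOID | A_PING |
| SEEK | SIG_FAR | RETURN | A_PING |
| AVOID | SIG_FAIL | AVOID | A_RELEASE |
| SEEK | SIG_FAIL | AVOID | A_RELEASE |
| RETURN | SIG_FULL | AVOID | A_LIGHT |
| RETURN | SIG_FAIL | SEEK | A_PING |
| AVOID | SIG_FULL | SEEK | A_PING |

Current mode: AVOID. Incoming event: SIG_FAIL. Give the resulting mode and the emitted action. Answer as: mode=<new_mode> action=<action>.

mode=AVOID action=A_RELEASE

current mode = AVOID; filter table to that mode:
  (AVOID, SIG_FAR) → (SEEK, A_PING)
  (AVOID, SIG_FAIL) → (AVOID, A_RELEASE)  ← event matches
  (AVOID, SIG_FULL) → (SEEK, A_PING)
event = SIG_FAIL selects (AVOID, A_RELEASE)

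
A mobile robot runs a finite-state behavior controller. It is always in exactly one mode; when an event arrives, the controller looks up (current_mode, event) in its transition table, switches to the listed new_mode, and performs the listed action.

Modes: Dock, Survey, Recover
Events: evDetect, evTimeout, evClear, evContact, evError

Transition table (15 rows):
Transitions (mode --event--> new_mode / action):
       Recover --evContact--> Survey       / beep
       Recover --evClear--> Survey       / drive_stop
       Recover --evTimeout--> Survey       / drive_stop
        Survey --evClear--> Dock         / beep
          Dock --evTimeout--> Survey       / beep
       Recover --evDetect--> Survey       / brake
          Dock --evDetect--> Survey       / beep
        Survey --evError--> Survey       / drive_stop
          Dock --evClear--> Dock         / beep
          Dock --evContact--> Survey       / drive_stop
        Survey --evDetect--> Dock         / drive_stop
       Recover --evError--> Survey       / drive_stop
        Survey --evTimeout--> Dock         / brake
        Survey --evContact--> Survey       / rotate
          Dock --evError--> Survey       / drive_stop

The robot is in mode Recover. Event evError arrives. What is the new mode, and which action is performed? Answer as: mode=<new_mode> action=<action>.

current mode = Recover; filter table to that mode:
  (Recover, evContact) → (Survey, beep)
  (Recover, evClear) → (Survey, drive_stop)
  (Recover, evTimeout) → (Survey, drive_stop)
  (Recover, evDetect) → (Survey, brake)
  (Recover, evError) → (Survey, drive_stop)  ← event matches
event = evError selects (Survey, drive_stop)

mode=Survey action=drive_stop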